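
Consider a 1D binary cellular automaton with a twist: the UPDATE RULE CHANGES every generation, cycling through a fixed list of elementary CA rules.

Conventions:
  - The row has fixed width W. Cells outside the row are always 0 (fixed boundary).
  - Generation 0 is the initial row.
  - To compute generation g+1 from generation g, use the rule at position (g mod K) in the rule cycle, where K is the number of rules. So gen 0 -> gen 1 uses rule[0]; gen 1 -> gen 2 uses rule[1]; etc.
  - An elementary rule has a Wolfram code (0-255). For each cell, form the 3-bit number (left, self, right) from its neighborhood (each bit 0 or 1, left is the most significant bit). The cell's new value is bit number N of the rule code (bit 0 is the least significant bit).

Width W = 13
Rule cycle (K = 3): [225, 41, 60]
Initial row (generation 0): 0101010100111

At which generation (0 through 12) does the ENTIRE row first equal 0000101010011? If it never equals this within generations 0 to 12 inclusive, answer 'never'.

Answer: never

Derivation:
Gen 0: 0101010100111
Gen 1 (rule 225): 0010101000011
Gen 2 (rule 41): 1001010011010
Gen 3 (rule 60): 1101111010111
Gen 4 (rule 225): 0110111101011
Gen 5 (rule 41): 0101100010110
Gen 6 (rule 60): 0111010011101
Gen 7 (rule 225): 0011100001110
Gen 8 (rule 41): 1010001101000
Gen 9 (rule 60): 1111001011100
Gen 10 (rule 225): 0111000101101
Gen 11 (rule 41): 0100010011010
Gen 12 (rule 60): 0110011010111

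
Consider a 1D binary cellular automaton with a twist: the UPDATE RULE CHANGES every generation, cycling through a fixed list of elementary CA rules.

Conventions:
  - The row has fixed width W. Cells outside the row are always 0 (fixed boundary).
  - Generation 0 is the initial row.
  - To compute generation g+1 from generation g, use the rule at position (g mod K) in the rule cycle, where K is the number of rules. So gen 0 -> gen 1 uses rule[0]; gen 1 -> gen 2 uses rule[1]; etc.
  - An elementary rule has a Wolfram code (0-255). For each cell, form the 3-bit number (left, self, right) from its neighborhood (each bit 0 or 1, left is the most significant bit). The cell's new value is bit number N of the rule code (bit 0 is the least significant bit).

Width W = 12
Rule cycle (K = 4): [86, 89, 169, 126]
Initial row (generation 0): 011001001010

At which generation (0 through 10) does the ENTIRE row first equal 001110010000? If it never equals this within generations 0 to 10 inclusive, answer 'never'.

Gen 0: 011001001010
Gen 1 (rule 86): 101111111011
Gen 2 (rule 89): 001000001011
Gen 3 (rule 169): 100011100110
Gen 4 (rule 126): 110110111111
Gen 5 (rule 86): 010010000001
Gen 6 (rule 89): 001001111100
Gen 7 (rule 169): 100001111001
Gen 8 (rule 126): 110011001111
Gen 9 (rule 86): 011101110001
Gen 10 (rule 89): 010101011100

Answer: never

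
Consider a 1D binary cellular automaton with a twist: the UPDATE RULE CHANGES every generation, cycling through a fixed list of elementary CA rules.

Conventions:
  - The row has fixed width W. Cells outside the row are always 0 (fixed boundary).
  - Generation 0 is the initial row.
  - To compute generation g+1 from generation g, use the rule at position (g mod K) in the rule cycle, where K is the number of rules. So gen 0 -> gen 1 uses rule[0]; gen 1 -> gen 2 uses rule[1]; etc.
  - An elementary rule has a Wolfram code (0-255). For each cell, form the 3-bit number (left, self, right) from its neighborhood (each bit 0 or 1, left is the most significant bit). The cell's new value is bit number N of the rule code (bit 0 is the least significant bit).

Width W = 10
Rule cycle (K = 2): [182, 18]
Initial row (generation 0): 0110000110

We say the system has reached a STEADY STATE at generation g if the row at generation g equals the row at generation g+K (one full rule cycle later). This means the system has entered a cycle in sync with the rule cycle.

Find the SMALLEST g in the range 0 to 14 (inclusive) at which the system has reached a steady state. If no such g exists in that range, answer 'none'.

Gen 0: 0110000110
Gen 1 (rule 182): 1001001001
Gen 2 (rule 18): 0110110110
Gen 3 (rule 182): 1001001001
Gen 4 (rule 18): 0110110110
Gen 5 (rule 182): 1001001001
Gen 6 (rule 18): 0110110110
Gen 7 (rule 182): 1001001001
Gen 8 (rule 18): 0110110110
Gen 9 (rule 182): 1001001001
Gen 10 (rule 18): 0110110110
Gen 11 (rule 182): 1001001001
Gen 12 (rule 18): 0110110110
Gen 13 (rule 182): 1001001001
Gen 14 (rule 18): 0110110110
Gen 15 (rule 182): 1001001001
Gen 16 (rule 18): 0110110110

Answer: 1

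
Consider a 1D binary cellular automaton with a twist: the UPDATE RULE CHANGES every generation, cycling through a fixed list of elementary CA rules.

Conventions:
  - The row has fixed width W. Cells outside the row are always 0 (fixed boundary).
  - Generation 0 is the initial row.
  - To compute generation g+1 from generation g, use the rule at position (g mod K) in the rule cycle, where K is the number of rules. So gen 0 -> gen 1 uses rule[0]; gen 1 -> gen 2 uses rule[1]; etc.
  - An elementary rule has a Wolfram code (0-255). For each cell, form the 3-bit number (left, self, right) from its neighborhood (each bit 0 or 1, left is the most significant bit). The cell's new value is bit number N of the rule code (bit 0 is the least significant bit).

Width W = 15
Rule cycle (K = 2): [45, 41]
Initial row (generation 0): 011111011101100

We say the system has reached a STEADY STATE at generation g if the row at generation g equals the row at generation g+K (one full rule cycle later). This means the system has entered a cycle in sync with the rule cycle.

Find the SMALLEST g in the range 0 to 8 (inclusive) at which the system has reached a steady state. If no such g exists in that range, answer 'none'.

Answer: none

Derivation:
Gen 0: 011111011101100
Gen 1 (rule 45): 010000110011001
Gen 2 (rule 41): 000110100010000
Gen 3 (rule 45): 110101101010111
Gen 4 (rule 41): 101011010101100
Gen 5 (rule 45): 111110111111001
Gen 6 (rule 41): 100001100000000
Gen 7 (rule 45): 101101001111111
Gen 8 (rule 41): 011010001000000
Gen 9 (rule 45): 010110101011111
Gen 10 (rule 41): 001101010110000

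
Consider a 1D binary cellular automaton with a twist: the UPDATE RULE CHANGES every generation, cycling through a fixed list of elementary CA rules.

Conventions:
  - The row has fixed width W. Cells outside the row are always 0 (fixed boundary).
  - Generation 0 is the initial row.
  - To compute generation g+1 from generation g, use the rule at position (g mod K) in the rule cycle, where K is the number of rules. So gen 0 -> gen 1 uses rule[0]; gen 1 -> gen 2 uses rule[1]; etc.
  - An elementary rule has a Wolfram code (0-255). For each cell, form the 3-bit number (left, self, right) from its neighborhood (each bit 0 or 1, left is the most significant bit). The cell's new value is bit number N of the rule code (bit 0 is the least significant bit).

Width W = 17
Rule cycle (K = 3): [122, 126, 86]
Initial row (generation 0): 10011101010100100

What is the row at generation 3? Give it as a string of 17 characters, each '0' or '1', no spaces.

Answer: 01000000000000001

Derivation:
Gen 0: 10011101010100100
Gen 1 (rule 122): 01110110101011010
Gen 2 (rule 126): 11011111111111111
Gen 3 (rule 86): 01000000000000001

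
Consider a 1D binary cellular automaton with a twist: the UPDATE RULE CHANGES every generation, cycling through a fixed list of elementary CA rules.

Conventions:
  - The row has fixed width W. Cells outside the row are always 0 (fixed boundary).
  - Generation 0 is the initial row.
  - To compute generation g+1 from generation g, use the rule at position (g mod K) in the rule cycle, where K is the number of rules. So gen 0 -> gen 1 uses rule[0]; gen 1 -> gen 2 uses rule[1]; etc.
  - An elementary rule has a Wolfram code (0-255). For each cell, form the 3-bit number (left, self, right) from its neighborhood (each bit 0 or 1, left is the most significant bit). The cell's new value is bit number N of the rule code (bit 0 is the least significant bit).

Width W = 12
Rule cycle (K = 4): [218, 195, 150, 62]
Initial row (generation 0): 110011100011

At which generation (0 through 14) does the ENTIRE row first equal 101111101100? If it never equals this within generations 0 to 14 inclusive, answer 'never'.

Answer: 3

Derivation:
Gen 0: 110011100011
Gen 1 (rule 218): 111111110111
Gen 2 (rule 195): 011111110011
Gen 3 (rule 150): 101111101100
Gen 4 (rule 62): 111000011010
Gen 5 (rule 218): 111100111001
Gen 6 (rule 195): 011101011010
Gen 7 (rule 150): 101001000011
Gen 8 (rule 62): 111111100110
Gen 9 (rule 218): 111111111111
Gen 10 (rule 195): 011111111111
Gen 11 (rule 150): 101111111110
Gen 12 (rule 62): 111000000001
Gen 13 (rule 218): 111100000010
Gen 14 (rule 195): 011101111100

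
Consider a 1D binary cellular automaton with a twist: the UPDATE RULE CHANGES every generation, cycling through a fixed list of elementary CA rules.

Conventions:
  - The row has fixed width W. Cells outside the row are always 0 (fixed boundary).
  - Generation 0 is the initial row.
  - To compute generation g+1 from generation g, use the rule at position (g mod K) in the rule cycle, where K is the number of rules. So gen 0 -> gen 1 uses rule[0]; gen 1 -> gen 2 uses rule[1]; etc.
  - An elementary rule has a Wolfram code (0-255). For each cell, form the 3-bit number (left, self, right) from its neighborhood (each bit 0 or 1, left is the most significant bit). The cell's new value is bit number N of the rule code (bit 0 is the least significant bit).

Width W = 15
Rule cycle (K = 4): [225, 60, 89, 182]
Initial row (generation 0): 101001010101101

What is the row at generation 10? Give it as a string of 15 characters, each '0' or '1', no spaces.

Answer: 010001001000110

Derivation:
Gen 0: 101001010101101
Gen 1 (rule 225): 010000101010110
Gen 2 (rule 60): 011000111111101
Gen 3 (rule 89): 011110100000100
Gen 4 (rule 182): 101101110001110
Gen 5 (rule 225): 010110110100110
Gen 6 (rule 60): 011101101110101
Gen 7 (rule 89): 010101101010000
Gen 8 (rule 182): 111110011111000
Gen 9 (rule 225): 011110001111011
Gen 10 (rule 60): 010001001000110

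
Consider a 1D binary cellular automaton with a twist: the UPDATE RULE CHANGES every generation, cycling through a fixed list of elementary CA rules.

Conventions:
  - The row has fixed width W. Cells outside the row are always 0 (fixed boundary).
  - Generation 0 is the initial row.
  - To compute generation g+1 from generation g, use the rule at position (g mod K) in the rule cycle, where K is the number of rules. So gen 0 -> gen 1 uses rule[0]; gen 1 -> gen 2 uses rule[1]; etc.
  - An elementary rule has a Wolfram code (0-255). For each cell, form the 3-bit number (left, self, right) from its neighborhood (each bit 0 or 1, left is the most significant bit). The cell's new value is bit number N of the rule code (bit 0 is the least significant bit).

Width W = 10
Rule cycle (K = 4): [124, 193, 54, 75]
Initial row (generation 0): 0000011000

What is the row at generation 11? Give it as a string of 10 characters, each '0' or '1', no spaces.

Answer: 1110010001

Derivation:
Gen 0: 0000011000
Gen 1 (rule 124): 0000011100
Gen 2 (rule 193): 1111001101
Gen 3 (rule 54): 0000110011
Gen 4 (rule 75): 1111110111
Gen 5 (rule 124): 1000011101
Gen 6 (rule 193): 0011001100
Gen 7 (rule 54): 0100110010
Gen 8 (rule 75): 1001110100
Gen 9 (rule 124): 1101011110
Gen 10 (rule 193): 0100001110
Gen 11 (rule 54): 1110010001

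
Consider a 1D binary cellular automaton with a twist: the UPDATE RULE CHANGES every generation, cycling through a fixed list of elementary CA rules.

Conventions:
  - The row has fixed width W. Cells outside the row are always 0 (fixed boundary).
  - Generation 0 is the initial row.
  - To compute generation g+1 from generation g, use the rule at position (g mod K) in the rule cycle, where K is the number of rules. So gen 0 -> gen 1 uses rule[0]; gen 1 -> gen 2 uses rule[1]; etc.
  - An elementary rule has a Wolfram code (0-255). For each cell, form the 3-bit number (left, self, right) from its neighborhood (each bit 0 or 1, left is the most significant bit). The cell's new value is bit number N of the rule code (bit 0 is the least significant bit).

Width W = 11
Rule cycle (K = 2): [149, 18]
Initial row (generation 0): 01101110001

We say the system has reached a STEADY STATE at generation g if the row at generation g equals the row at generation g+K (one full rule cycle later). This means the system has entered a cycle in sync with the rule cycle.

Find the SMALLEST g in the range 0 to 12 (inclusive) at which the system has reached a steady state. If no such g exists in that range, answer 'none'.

Gen 0: 01101110001
Gen 1 (rule 149): 00000101101
Gen 2 (rule 18): 00001000000
Gen 3 (rule 149): 11101111111
Gen 4 (rule 18): 00000000000
Gen 5 (rule 149): 11111111111
Gen 6 (rule 18): 00000000000
Gen 7 (rule 149): 11111111111
Gen 8 (rule 18): 00000000000
Gen 9 (rule 149): 11111111111
Gen 10 (rule 18): 00000000000
Gen 11 (rule 149): 11111111111
Gen 12 (rule 18): 00000000000
Gen 13 (rule 149): 11111111111
Gen 14 (rule 18): 00000000000

Answer: 4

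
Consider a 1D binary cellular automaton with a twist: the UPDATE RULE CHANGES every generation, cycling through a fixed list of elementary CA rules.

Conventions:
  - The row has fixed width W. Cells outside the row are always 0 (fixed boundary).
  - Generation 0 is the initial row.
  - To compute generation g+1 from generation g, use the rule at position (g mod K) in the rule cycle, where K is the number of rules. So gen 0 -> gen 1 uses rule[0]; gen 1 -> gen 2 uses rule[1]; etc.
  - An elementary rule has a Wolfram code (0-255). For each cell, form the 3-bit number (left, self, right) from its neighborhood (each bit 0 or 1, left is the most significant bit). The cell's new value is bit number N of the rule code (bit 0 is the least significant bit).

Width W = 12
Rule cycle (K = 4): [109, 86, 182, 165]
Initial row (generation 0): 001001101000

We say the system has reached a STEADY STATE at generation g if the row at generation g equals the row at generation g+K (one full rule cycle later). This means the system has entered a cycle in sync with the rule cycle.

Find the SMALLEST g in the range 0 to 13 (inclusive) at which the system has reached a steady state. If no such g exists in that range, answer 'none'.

Gen 0: 001001101000
Gen 1 (rule 109): 101001111011
Gen 2 (rule 86): 101110001001
Gen 3 (rule 182): 110101011111
Gen 4 (rule 165): 001111101110
Gen 5 (rule 109): 101000111010
Gen 6 (rule 86): 101101001011
Gen 7 (rule 182): 110011111100
Gen 8 (rule 165): 000001111001
Gen 9 (rule 109): 111101001001
Gen 10 (rule 86): 000101111111
Gen 11 (rule 182): 001110111110
Gen 12 (rule 165): 100101011100
Gen 13 (rule 109): 100111110101
Gen 14 (rule 86): 111000010101
Gen 15 (rule 182): 010100111111
Gen 16 (rule 165): 011100011110
Gen 17 (rule 109): 010101010010

Answer: none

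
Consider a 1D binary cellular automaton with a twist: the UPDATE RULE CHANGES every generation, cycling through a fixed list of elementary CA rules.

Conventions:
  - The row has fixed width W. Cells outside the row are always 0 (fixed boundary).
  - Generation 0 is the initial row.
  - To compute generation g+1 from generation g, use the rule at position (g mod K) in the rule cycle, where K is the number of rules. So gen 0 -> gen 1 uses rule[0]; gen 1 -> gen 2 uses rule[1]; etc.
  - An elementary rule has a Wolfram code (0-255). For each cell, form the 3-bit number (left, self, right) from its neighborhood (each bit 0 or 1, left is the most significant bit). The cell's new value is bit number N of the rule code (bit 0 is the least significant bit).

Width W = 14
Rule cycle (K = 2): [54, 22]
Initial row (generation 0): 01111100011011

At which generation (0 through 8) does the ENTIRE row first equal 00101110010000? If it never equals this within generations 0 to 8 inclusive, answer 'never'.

Gen 0: 01111100011011
Gen 1 (rule 54): 10000010100100
Gen 2 (rule 22): 11000110111110
Gen 3 (rule 54): 00101001000001
Gen 4 (rule 22): 01101111100011
Gen 5 (rule 54): 10010000010100
Gen 6 (rule 22): 11111000110110
Gen 7 (rule 54): 00000101001001
Gen 8 (rule 22): 00001101111111

Answer: never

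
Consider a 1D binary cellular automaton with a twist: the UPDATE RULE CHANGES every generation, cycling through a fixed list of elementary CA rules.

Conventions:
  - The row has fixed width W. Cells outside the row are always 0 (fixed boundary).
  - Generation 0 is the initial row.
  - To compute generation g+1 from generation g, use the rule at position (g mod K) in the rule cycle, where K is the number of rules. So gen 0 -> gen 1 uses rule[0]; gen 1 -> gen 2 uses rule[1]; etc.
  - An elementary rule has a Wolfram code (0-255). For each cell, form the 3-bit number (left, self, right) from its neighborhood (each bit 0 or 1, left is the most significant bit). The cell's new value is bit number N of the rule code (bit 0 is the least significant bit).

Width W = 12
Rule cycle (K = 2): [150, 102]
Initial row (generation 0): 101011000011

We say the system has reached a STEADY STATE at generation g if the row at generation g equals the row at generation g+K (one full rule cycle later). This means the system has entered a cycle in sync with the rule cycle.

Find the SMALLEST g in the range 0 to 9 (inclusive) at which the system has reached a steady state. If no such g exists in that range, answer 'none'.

Answer: none

Derivation:
Gen 0: 101011000011
Gen 1 (rule 150): 101000100100
Gen 2 (rule 102): 111001101100
Gen 3 (rule 150): 010110000010
Gen 4 (rule 102): 111010000110
Gen 5 (rule 150): 010011001001
Gen 6 (rule 102): 110101011011
Gen 7 (rule 150): 000101000000
Gen 8 (rule 102): 001111000000
Gen 9 (rule 150): 010110100000
Gen 10 (rule 102): 111011100000
Gen 11 (rule 150): 010001010000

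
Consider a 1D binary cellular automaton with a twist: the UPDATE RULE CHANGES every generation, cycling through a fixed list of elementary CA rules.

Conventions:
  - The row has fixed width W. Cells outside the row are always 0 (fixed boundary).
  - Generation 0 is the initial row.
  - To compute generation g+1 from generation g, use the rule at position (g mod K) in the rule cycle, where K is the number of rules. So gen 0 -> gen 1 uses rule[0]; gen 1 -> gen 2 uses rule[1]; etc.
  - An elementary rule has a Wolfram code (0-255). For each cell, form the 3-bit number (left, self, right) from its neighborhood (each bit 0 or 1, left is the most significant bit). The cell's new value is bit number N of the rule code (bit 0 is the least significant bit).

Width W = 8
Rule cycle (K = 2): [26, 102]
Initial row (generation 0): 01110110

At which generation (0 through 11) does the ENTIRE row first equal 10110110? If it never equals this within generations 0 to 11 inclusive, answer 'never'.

Gen 0: 01110110
Gen 1 (rule 26): 11000101
Gen 2 (rule 102): 01001111
Gen 3 (rule 26): 10111000
Gen 4 (rule 102): 11001000
Gen 5 (rule 26): 10110100
Gen 6 (rule 102): 11011100
Gen 7 (rule 26): 10010010
Gen 8 (rule 102): 10110110
Gen 9 (rule 26): 00100101
Gen 10 (rule 102): 01101111
Gen 11 (rule 26): 11001000

Answer: 8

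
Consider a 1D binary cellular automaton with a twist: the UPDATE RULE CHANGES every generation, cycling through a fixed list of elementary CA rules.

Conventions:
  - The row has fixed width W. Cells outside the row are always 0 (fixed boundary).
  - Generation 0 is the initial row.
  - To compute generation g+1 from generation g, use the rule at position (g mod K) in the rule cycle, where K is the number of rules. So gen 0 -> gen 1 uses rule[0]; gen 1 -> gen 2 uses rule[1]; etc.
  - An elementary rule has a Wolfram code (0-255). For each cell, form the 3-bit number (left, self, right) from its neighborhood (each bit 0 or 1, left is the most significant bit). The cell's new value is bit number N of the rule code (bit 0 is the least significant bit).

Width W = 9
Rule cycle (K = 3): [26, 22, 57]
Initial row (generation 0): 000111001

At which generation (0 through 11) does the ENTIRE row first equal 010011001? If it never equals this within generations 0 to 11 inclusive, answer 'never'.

Gen 0: 000111001
Gen 1 (rule 26): 001100110
Gen 2 (rule 22): 010011001
Gen 3 (rule 57): 001010100
Gen 4 (rule 26): 010000010
Gen 5 (rule 22): 111000111
Gen 6 (rule 57): 100110100
Gen 7 (rule 26): 011100010
Gen 8 (rule 22): 100010111
Gen 9 (rule 57): 011001100
Gen 10 (rule 26): 110111010
Gen 11 (rule 22): 000000011

Answer: 2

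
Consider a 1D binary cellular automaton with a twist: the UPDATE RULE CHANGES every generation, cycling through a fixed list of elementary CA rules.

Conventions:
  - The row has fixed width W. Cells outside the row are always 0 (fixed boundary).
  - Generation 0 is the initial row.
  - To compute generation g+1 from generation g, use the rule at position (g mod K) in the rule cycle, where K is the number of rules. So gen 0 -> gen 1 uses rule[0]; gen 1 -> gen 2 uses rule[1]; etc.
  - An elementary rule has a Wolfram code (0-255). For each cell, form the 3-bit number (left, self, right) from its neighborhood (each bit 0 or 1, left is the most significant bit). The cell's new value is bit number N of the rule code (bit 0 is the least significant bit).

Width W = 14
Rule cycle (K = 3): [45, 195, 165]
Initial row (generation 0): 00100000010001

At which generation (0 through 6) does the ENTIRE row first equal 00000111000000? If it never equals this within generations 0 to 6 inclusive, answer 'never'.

Gen 0: 00100000010001
Gen 1 (rule 45): 10101111010101
Gen 2 (rule 195): 00000111000000
Gen 3 (rule 165): 11110010011111
Gen 4 (rule 45): 10000010010000
Gen 5 (rule 195): 00111100100111
Gen 6 (rule 165): 10011000100010

Answer: 2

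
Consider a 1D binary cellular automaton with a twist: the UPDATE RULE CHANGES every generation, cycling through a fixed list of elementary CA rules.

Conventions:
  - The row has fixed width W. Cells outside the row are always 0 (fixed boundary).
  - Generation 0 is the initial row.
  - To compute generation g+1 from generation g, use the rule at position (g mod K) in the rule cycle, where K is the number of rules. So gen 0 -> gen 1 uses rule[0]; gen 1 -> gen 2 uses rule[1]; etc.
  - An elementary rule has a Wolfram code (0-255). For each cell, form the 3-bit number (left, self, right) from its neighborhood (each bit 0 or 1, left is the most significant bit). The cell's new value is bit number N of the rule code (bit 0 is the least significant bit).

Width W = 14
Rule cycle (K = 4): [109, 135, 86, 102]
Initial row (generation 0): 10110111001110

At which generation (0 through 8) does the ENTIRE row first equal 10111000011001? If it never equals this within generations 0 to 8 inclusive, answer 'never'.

Gen 0: 10110111001110
Gen 1 (rule 109): 11111101001010
Gen 2 (rule 135): 01111001011010
Gen 3 (rule 86): 10001111001011
Gen 4 (rule 102): 10010001011101
Gen 5 (rule 109): 10010101110111
Gen 6 (rule 135): 10110100100010
Gen 7 (rule 86): 10010111110111
Gen 8 (rule 102): 10111000011001

Answer: 8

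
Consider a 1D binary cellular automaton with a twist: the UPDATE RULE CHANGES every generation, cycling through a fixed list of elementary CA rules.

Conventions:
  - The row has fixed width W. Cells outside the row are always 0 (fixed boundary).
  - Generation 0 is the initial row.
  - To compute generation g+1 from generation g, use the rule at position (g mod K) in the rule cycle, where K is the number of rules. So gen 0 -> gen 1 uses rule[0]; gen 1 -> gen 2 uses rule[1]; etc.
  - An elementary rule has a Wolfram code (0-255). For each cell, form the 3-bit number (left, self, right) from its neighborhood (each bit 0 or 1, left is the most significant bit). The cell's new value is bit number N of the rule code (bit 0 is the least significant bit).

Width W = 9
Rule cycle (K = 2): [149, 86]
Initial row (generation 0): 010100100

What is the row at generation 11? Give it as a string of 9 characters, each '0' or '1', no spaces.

Gen 0: 010100100
Gen 1 (rule 149): 010110111
Gen 2 (rule 86): 110010001
Gen 3 (rule 149): 001011101
Gen 4 (rule 86): 011000101
Gen 5 (rule 149): 000110101
Gen 6 (rule 86): 001010101
Gen 7 (rule 149): 101010101
Gen 8 (rule 86): 101010101
Gen 9 (rule 149): 101010101
Gen 10 (rule 86): 101010101
Gen 11 (rule 149): 101010101

Answer: 101010101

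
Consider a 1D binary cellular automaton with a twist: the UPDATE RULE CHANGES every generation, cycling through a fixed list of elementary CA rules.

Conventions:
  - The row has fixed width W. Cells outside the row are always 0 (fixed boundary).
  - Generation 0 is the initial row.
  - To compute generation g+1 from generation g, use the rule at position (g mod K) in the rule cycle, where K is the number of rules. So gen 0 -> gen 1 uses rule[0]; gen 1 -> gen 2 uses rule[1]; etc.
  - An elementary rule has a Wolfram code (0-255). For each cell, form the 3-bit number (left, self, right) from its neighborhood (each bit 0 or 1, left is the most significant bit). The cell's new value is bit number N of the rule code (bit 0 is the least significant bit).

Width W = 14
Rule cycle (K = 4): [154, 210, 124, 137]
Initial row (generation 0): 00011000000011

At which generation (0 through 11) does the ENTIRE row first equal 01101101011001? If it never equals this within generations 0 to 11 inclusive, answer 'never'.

Answer: 11

Derivation:
Gen 0: 00011000000011
Gen 1 (rule 154): 00110100000110
Gen 2 (rule 210): 01010010001011
Gen 3 (rule 124): 01111011001111
Gen 4 (rule 137): 01110010001110
Gen 5 (rule 154): 11101101011101
Gen 6 (rule 210): 01100100001100
Gen 7 (rule 124): 01110110001110
Gen 8 (rule 137): 01100100101100
Gen 9 (rule 154): 11011011001010
Gen 10 (rule 210): 01001001110001
Gen 11 (rule 124): 01101101011001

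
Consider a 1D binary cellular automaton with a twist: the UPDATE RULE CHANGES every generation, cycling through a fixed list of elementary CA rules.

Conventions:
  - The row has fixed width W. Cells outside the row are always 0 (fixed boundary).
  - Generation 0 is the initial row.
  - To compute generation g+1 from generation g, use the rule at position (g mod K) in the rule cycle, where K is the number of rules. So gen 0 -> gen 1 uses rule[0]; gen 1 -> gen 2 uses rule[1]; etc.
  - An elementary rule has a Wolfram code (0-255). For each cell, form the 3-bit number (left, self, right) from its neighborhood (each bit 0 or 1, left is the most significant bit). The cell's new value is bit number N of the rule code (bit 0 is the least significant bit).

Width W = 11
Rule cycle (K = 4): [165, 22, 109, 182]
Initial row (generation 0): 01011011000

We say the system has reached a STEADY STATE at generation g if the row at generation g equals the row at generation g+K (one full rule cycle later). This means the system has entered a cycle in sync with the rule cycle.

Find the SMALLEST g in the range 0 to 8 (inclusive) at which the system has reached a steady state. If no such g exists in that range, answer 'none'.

Gen 0: 01011011000
Gen 1 (rule 165): 01100100011
Gen 2 (rule 22): 10011110100
Gen 3 (rule 109): 10010011101
Gen 4 (rule 182): 11111101011
Gen 5 (rule 165): 01111011100
Gen 6 (rule 22): 10000000010
Gen 7 (rule 109): 10111111010
Gen 8 (rule 182): 11011110111
Gen 9 (rule 165): 00101101010
Gen 10 (rule 22): 01100001011
Gen 11 (rule 109): 01101101111
Gen 12 (rule 182): 10010010110

Answer: none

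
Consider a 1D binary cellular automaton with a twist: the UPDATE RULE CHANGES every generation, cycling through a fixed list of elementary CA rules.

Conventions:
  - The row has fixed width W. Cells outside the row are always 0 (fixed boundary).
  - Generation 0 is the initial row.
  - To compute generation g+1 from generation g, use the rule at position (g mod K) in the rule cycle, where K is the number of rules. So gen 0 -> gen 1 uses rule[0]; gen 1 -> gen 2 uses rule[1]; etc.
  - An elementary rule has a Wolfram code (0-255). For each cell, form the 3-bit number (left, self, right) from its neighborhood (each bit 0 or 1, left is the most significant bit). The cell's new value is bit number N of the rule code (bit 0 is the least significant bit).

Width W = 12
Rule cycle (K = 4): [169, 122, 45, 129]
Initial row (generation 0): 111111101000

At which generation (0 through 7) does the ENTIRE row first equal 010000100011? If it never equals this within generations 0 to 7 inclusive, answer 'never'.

Answer: never

Derivation:
Gen 0: 111111101000
Gen 1 (rule 169): 111111010011
Gen 2 (rule 122): 100001101111
Gen 3 (rule 45): 101101011000
Gen 4 (rule 129): 000000000011
Gen 5 (rule 169): 111111111010
Gen 6 (rule 122): 100000001101
Gen 7 (rule 45): 101111101011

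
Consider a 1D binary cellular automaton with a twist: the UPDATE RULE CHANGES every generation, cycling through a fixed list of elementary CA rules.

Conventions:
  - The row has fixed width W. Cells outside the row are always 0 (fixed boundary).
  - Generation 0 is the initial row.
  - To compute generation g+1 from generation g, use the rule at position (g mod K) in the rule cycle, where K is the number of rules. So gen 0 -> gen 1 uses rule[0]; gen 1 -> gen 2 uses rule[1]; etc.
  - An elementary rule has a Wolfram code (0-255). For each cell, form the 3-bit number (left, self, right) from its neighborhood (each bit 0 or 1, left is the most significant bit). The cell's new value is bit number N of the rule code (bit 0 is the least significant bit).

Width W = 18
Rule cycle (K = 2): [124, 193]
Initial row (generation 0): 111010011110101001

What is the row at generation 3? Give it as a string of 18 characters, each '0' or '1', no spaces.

Gen 0: 111010011110101001
Gen 1 (rule 124): 101111010011111101
Gen 2 (rule 193): 000111000001111100
Gen 3 (rule 124): 000101100001000110

Answer: 000101100001000110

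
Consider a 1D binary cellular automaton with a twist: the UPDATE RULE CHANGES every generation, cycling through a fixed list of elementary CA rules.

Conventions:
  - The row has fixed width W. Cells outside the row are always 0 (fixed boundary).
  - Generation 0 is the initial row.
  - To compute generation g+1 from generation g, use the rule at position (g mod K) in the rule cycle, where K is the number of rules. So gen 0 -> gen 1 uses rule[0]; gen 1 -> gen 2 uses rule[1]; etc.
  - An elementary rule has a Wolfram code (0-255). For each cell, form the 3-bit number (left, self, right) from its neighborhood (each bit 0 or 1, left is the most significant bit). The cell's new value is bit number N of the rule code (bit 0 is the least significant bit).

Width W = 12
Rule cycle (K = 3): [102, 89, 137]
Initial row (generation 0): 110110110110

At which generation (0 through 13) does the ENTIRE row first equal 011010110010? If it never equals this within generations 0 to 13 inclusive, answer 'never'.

Answer: 13

Derivation:
Gen 0: 110110110110
Gen 1 (rule 102): 011011011010
Gen 2 (rule 89): 011011011001
Gen 3 (rule 137): 010010010000
Gen 4 (rule 102): 110110110000
Gen 5 (rule 89): 110110111111
Gen 6 (rule 137): 100100111110
Gen 7 (rule 102): 101101000010
Gen 8 (rule 89): 001100111001
Gen 9 (rule 137): 101000110000
Gen 10 (rule 102): 111001010000
Gen 11 (rule 89): 101100001111
Gen 12 (rule 137): 001001101110
Gen 13 (rule 102): 011010110010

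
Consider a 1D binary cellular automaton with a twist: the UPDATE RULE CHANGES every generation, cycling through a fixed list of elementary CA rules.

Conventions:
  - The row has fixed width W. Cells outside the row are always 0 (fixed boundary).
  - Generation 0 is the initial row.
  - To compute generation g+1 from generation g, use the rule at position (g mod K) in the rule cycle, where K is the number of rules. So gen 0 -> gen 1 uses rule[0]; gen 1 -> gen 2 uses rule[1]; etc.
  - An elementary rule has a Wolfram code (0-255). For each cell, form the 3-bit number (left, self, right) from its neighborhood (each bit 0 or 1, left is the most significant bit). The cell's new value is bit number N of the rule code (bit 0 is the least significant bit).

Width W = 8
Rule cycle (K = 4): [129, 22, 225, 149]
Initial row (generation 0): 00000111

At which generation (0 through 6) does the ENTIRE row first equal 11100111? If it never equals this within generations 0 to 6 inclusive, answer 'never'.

Answer: 3

Derivation:
Gen 0: 00000111
Gen 1 (rule 129): 11110010
Gen 2 (rule 22): 00001111
Gen 3 (rule 225): 11100111
Gen 4 (rule 149): 01010010
Gen 5 (rule 129): 00000000
Gen 6 (rule 22): 00000000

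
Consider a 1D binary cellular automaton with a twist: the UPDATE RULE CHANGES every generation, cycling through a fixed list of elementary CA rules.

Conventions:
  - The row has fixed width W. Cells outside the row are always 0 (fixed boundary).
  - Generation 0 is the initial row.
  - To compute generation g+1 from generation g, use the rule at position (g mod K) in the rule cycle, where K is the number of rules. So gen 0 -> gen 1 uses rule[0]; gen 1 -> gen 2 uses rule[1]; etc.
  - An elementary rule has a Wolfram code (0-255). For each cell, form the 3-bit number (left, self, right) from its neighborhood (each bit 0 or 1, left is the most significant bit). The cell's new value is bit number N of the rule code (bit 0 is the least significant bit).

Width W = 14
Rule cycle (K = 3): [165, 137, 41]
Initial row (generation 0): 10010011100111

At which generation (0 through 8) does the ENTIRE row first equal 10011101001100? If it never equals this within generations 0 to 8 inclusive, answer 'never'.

Gen 0: 10010011100111
Gen 1 (rule 165): 10010001000010
Gen 2 (rule 137): 00000100011000
Gen 3 (rule 41): 11110001010011
Gen 4 (rule 165): 01100101110000
Gen 5 (rule 137): 01000001100111
Gen 6 (rule 41): 00011101000100
Gen 7 (rule 165): 11001011010101
Gen 8 (rule 137): 10000010000000

Answer: never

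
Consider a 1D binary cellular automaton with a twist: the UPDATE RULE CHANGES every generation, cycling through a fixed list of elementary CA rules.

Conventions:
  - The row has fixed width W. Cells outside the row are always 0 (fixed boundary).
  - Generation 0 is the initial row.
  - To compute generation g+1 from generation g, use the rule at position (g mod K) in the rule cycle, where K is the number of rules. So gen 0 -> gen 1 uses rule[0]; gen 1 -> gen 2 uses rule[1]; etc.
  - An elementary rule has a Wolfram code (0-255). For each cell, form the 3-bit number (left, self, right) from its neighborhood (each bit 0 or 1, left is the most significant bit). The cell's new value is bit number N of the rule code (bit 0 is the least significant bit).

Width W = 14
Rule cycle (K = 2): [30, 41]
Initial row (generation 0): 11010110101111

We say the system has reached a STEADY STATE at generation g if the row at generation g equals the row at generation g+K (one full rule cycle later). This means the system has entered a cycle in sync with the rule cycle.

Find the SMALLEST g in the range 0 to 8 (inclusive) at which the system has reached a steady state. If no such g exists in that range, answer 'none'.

Answer: none

Derivation:
Gen 0: 11010110101111
Gen 1 (rule 30): 10010100101000
Gen 2 (rule 41): 00001000010011
Gen 3 (rule 30): 00011100111110
Gen 4 (rule 41): 11010000100000
Gen 5 (rule 30): 10011001110000
Gen 6 (rule 41): 00010001000111
Gen 7 (rule 30): 00111011101100
Gen 8 (rule 41): 10100110011001
Gen 9 (rule 30): 10111101110111
Gen 10 (rule 41): 01100011001100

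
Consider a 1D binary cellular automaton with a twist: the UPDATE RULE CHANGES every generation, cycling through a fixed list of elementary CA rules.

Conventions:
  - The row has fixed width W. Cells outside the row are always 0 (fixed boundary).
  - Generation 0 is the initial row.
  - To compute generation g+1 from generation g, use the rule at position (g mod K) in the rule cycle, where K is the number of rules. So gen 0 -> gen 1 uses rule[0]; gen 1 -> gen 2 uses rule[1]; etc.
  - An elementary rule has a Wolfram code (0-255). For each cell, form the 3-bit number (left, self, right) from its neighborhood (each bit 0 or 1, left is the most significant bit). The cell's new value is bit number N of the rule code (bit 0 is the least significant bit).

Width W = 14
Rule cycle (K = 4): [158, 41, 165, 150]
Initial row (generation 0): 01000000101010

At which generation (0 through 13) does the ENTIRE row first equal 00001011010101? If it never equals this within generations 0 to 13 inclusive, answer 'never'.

Answer: never

Derivation:
Gen 0: 01000000101010
Gen 1 (rule 158): 11100001101011
Gen 2 (rule 41): 10001101010110
Gen 3 (rule 165): 10100011111000
Gen 4 (rule 150): 10110101110100
Gen 5 (rule 158): 10100101100110
Gen 6 (rule 41): 01000011000100
Gen 7 (rule 165): 01011000010101
Gen 8 (rule 150): 11000100110101
Gen 9 (rule 158): 10101111100101
Gen 10 (rule 41): 01011000000010
Gen 11 (rule 165): 01100011111010
Gen 12 (rule 150): 10010101110011
Gen 13 (rule 158): 11110101101110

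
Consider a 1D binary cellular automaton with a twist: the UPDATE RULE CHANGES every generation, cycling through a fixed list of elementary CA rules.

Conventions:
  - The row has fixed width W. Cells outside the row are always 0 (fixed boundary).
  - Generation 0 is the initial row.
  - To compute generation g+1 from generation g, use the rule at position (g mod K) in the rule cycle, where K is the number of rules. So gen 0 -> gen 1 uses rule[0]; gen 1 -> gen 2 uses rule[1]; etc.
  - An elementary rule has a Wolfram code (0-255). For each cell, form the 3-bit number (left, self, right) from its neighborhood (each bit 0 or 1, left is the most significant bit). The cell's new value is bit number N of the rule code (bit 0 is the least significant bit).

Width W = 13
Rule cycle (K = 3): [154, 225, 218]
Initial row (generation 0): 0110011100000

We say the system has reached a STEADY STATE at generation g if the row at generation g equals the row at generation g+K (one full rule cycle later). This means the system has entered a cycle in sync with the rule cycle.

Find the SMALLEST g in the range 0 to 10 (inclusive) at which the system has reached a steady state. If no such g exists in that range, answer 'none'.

Answer: 9

Derivation:
Gen 0: 0110011100000
Gen 1 (rule 154): 1101111010000
Gen 2 (rule 225): 0110111100111
Gen 3 (rule 218): 1110111111111
Gen 4 (rule 154): 1100111111110
Gen 5 (rule 225): 0100011111110
Gen 6 (rule 218): 1010111111111
Gen 7 (rule 154): 0000111111110
Gen 8 (rule 225): 1110011111110
Gen 9 (rule 218): 1111111111111
Gen 10 (rule 154): 1111111111110
Gen 11 (rule 225): 0111111111110
Gen 12 (rule 218): 1111111111111
Gen 13 (rule 154): 1111111111110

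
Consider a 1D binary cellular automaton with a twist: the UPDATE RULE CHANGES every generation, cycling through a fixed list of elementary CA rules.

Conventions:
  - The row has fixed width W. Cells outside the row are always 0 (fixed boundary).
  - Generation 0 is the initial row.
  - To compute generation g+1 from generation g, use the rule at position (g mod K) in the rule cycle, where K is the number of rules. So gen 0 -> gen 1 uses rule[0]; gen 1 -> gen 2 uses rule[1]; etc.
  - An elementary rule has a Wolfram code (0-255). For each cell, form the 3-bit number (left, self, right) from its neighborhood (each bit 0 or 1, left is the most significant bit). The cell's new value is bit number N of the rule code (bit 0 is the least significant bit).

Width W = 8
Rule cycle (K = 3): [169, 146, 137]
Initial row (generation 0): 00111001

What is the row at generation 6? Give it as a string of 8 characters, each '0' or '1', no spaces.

Gen 0: 00111001
Gen 1 (rule 169): 10110000
Gen 2 (rule 146): 00001000
Gen 3 (rule 137): 11100011
Gen 4 (rule 169): 11001010
Gen 5 (rule 146): 00110001
Gen 6 (rule 137): 10100100

Answer: 10100100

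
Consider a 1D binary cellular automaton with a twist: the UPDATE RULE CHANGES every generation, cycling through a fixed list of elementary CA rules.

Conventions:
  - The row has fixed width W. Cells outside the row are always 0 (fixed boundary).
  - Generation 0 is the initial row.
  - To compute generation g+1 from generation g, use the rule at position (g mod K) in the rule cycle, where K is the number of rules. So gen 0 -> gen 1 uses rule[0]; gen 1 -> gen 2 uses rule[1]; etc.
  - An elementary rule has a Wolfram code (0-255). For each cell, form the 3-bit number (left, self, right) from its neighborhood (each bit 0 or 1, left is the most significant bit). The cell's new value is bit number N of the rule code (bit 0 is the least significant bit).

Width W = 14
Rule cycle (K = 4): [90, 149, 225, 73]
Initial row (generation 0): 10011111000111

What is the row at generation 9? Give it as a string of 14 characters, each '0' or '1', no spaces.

Answer: 10101010001000

Derivation:
Gen 0: 10011111000111
Gen 1 (rule 90): 01110001101101
Gen 2 (rule 149): 00101100000001
Gen 3 (rule 225): 10010101111100
Gen 4 (rule 73): 00000001000101
Gen 5 (rule 90): 00000010101000
Gen 6 (rule 149): 11111010101111
Gen 7 (rule 225): 01111101010111
Gen 8 (rule 73): 01000100000101
Gen 9 (rule 90): 10101010001000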